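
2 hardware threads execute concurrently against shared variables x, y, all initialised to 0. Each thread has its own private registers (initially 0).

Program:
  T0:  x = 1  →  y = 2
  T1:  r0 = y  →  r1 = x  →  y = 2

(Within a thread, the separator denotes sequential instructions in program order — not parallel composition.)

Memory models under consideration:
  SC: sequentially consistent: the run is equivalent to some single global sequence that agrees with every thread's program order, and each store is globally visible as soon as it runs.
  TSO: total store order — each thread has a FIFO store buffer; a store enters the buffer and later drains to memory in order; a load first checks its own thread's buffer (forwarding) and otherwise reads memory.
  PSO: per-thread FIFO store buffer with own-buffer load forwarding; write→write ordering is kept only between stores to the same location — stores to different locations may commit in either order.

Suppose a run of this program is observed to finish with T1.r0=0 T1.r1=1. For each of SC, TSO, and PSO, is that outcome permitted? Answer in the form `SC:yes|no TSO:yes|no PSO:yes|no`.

outcome vector order: (T1.r0,T1.r1)
[SC] allowed = {(0,0) (0,1) (2,1)}
[TSO] allowed = {(0,0) (0,1) (2,1)}
[PSO] allowed = {(0,0) (0,1) (2,0) (2,1)}
target (0,1) ∈ {SC,TSO,PSO}

SC:yes TSO:yes PSO:yes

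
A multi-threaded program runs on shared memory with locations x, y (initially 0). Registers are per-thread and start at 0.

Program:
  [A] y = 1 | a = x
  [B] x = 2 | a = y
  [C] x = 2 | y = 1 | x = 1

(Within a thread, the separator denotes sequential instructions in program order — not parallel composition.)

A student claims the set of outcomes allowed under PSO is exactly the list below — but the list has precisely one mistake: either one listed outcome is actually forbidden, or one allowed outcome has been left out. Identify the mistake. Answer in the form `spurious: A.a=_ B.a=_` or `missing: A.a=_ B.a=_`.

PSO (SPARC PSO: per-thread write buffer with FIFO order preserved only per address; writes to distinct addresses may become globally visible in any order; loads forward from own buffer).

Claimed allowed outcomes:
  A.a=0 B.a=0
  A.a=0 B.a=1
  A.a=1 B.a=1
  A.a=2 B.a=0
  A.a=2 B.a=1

missing: A.a=1 B.a=0

outcome vector order: (A.a,B.a)
[PSO] allowed = {(0,0) (0,1) (1,0) (1,1) (2,0) (2,1)}
PSO∖claimed = {(1,0)}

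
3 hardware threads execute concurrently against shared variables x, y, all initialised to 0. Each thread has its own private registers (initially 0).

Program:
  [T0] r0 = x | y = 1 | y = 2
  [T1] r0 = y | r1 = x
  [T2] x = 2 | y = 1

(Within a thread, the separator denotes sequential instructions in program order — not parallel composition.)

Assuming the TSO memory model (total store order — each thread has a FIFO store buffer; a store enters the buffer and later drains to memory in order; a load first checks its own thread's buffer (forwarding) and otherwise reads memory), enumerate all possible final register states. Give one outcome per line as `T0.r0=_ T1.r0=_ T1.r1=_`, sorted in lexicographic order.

outcome vector order: (T0.r0,T1.r0,T1.r1)
|TSO outcomes| = 10

T0.r0=0 T1.r0=0 T1.r1=0
T0.r0=0 T1.r0=0 T1.r1=2
T0.r0=0 T1.r0=1 T1.r1=0
T0.r0=0 T1.r0=1 T1.r1=2
T0.r0=0 T1.r0=2 T1.r1=0
T0.r0=0 T1.r0=2 T1.r1=2
T0.r0=2 T1.r0=0 T1.r1=0
T0.r0=2 T1.r0=0 T1.r1=2
T0.r0=2 T1.r0=1 T1.r1=2
T0.r0=2 T1.r0=2 T1.r1=2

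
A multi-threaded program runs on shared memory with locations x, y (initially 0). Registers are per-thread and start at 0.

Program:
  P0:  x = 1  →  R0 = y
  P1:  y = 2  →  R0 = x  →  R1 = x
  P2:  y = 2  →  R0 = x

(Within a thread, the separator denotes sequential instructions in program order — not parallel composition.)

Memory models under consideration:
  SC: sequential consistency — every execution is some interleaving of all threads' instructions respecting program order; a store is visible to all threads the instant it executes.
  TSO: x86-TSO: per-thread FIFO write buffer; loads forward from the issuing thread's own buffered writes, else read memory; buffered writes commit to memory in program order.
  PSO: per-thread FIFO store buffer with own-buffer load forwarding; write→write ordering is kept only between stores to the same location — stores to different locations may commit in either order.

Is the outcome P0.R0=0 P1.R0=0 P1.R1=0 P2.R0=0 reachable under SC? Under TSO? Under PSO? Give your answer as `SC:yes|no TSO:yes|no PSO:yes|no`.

outcome vector order: (P0.R0,P1.R0,P1.R1,P2.R0)
under SC → <0 1 1 1>; <2 0 0 0>; <2 0 0 1>; <2 0 1 0>; <2 0 1 1>; <2 1 1 0>; <2 1 1 1>
under TSO → <0 0 0 0>; <0 0 0 1>; <0 0 1 0>; <0 0 1 1>; <0 1 1 0>; <0 1 1 1>; <2 0 0 0>; <2 0 0 1>; <2 0 1 0>; <2 0 1 1>; <2 1 1 0>; <2 1 1 1>
under PSO → <0 0 0 0>; <0 0 0 1>; <0 0 1 0>; <0 0 1 1>; <0 1 1 0>; <0 1 1 1>; <2 0 0 0>; <2 0 0 1>; <2 0 1 0>; <2 0 1 1>; <2 1 1 0>; <2 1 1 1>
target <0 0 0 0> ∈ {TSO,PSO}

SC:no TSO:yes PSO:yes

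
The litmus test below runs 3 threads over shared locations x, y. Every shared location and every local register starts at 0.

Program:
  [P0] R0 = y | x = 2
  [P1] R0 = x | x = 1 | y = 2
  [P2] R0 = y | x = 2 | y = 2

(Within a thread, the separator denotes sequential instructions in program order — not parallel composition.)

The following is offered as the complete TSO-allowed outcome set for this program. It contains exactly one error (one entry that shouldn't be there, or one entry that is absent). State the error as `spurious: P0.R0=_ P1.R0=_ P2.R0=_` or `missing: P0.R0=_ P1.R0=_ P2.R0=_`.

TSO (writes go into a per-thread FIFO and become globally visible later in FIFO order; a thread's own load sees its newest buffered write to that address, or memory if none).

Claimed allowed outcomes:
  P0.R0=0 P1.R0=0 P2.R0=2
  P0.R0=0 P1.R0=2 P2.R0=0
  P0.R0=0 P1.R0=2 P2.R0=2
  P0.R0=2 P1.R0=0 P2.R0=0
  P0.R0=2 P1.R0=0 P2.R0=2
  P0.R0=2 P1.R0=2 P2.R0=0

missing: P0.R0=0 P1.R0=0 P2.R0=0

outcome vector order: (P0.R0,P1.R0,P2.R0)
TSO: 7 outcomes — {0/0/0; 0/0/2; 0/2/0; 0/2/2; 2/0/0; 2/0/2; 2/2/0}
TSO∖claimed = {0/0/0}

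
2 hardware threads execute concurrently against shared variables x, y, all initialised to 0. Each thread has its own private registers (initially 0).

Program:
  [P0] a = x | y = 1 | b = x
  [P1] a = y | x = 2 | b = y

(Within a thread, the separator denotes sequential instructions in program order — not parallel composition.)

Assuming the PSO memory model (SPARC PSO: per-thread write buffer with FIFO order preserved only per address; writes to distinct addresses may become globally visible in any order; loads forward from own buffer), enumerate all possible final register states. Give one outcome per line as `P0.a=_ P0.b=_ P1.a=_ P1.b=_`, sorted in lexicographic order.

P0.a=0 P0.b=0 P1.a=0 P1.b=0
P0.a=0 P0.b=0 P1.a=0 P1.b=1
P0.a=0 P0.b=0 P1.a=1 P1.b=1
P0.a=0 P0.b=2 P1.a=0 P1.b=0
P0.a=0 P0.b=2 P1.a=0 P1.b=1
P0.a=0 P0.b=2 P1.a=1 P1.b=1
P0.a=2 P0.b=2 P1.a=0 P1.b=0
P0.a=2 P0.b=2 P1.a=0 P1.b=1

outcome vector order: (P0.a,P0.b,P1.a,P1.b)
|PSO outcomes| = 8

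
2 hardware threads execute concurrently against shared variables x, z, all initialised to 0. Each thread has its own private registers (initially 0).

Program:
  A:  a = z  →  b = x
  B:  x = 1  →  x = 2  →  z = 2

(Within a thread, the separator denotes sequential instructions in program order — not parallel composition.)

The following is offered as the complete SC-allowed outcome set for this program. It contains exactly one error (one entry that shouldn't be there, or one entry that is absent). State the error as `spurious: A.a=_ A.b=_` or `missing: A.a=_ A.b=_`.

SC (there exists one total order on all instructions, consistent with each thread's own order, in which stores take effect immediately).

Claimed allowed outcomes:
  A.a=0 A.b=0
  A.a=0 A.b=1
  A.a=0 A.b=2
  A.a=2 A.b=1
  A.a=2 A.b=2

outcome vector order: (A.a,A.b)
under SC → 00; 01; 02; 22
claimed∖SC = {21}

spurious: A.a=2 A.b=1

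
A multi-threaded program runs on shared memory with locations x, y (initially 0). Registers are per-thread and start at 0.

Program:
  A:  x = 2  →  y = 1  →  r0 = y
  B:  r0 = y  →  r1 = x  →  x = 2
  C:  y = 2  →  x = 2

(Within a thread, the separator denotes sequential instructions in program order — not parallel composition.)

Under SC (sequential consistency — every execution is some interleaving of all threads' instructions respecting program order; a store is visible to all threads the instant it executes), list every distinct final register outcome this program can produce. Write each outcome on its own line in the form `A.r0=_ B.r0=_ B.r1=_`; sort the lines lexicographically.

A.r0=1 B.r0=0 B.r1=0
A.r0=1 B.r0=0 B.r1=2
A.r0=1 B.r0=1 B.r1=2
A.r0=1 B.r0=2 B.r1=0
A.r0=1 B.r0=2 B.r1=2
A.r0=2 B.r0=0 B.r1=0
A.r0=2 B.r0=0 B.r1=2
A.r0=2 B.r0=1 B.r1=2
A.r0=2 B.r0=2 B.r1=2

outcome vector order: (A.r0,B.r0,B.r1)
|SC outcomes| = 9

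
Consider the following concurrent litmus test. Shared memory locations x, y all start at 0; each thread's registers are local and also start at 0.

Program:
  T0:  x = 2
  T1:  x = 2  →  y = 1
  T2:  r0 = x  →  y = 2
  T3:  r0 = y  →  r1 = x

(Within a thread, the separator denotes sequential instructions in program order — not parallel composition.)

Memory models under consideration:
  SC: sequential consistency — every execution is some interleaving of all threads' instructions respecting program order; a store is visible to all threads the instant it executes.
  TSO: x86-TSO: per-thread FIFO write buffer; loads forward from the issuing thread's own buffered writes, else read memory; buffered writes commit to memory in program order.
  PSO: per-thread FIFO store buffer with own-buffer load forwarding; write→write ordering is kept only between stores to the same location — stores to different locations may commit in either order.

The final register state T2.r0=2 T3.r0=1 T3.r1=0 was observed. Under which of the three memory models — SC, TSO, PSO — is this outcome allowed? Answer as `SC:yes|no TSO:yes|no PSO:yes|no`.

SC:no TSO:no PSO:yes

outcome vector order: (T2.r0,T3.r0,T3.r1)
SC (9): (0,0,0); (0,0,2); (0,1,2); (0,2,0); (0,2,2); (2,0,0); (2,0,2); (2,1,2); (2,2,2)
TSO (9): (0,0,0); (0,0,2); (0,1,2); (0,2,0); (0,2,2); (2,0,0); (2,0,2); (2,1,2); (2,2,2)
PSO (11): (0,0,0); (0,0,2); (0,1,0); (0,1,2); (0,2,0); (0,2,2); (2,0,0); (2,0,2); (2,1,0); (2,1,2); (2,2,2)
target (2,1,0) ∈ {PSO}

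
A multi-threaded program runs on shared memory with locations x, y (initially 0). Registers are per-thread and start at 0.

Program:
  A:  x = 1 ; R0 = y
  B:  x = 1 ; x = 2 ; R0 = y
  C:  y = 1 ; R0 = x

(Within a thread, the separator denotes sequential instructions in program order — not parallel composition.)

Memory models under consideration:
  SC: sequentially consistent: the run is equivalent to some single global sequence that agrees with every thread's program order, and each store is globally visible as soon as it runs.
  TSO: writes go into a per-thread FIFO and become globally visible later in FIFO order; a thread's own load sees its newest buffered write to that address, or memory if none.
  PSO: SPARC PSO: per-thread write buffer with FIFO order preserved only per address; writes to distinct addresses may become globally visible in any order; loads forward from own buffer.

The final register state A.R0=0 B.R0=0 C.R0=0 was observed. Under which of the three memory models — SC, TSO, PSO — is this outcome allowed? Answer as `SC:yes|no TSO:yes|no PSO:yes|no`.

SC:no TSO:yes PSO:yes

outcome vector order: (A.R0,B.R0,C.R0)
SC (9): <0 0 1>, <0 0 2>, <0 1 1>, <0 1 2>, <1 0 1>, <1 0 2>, <1 1 0>, <1 1 1>, <1 1 2>
TSO (12): <0 0 0>, <0 0 1>, <0 0 2>, <0 1 0>, <0 1 1>, <0 1 2>, <1 0 0>, <1 0 1>, <1 0 2>, <1 1 0>, <1 1 1>, <1 1 2>
PSO (12): <0 0 0>, <0 0 1>, <0 0 2>, <0 1 0>, <0 1 1>, <0 1 2>, <1 0 0>, <1 0 1>, <1 0 2>, <1 1 0>, <1 1 1>, <1 1 2>
target <0 0 0> ∈ {TSO,PSO}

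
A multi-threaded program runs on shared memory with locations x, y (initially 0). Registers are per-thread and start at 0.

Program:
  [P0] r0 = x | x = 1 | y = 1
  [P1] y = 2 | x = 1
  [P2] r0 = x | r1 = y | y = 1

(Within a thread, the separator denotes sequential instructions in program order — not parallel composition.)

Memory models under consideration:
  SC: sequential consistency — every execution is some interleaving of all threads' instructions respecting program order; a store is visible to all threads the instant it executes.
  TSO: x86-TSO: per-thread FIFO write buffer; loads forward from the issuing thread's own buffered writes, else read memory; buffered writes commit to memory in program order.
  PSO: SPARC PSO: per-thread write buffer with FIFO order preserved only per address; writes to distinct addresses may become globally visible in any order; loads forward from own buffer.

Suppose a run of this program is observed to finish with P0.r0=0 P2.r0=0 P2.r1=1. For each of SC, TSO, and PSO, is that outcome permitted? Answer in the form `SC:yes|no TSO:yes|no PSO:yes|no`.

outcome vector order: (P0.r0,P2.r0,P2.r1)
under SC → <0 0 0> <0 0 1> <0 0 2> <0 1 0> <0 1 1> <0 1 2> <1 0 0> <1 0 1> <1 0 2> <1 1 1> <1 1 2>
under TSO → <0 0 0> <0 0 1> <0 0 2> <0 1 0> <0 1 1> <0 1 2> <1 0 0> <1 0 1> <1 0 2> <1 1 1> <1 1 2>
under PSO → <0 0 0> <0 0 1> <0 0 2> <0 1 0> <0 1 1> <0 1 2> <1 0 0> <1 0 1> <1 0 2> <1 1 0> <1 1 1> <1 1 2>
target <0 0 1> ∈ {SC,TSO,PSO}

SC:yes TSO:yes PSO:yes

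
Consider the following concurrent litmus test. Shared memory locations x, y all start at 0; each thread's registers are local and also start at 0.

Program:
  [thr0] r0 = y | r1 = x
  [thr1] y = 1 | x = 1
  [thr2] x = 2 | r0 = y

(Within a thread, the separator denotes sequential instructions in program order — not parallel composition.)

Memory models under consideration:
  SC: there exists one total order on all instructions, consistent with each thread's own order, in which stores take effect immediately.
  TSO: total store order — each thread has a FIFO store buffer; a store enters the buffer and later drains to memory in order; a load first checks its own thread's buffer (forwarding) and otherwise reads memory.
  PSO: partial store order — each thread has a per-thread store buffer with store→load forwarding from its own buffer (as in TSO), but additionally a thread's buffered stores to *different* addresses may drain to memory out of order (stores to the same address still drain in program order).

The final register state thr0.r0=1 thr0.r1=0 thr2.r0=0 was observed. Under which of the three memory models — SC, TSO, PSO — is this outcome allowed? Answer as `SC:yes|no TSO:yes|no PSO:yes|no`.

SC:no TSO:yes PSO:yes

outcome vector order: (thr0.r0,thr0.r1,thr2.r0)
SC: 11 outcomes — {0/0/0; 0/0/1; 0/1/0; 0/1/1; 0/2/0; 0/2/1; 1/0/1; 1/1/0; 1/1/1; 1/2/0; 1/2/1}
TSO: 12 outcomes — {0/0/0; 0/0/1; 0/1/0; 0/1/1; 0/2/0; 0/2/1; 1/0/0; 1/0/1; 1/1/0; 1/1/1; 1/2/0; 1/2/1}
PSO: 12 outcomes — {0/0/0; 0/0/1; 0/1/0; 0/1/1; 0/2/0; 0/2/1; 1/0/0; 1/0/1; 1/1/0; 1/1/1; 1/2/0; 1/2/1}
target 1/0/0 ∈ {TSO,PSO}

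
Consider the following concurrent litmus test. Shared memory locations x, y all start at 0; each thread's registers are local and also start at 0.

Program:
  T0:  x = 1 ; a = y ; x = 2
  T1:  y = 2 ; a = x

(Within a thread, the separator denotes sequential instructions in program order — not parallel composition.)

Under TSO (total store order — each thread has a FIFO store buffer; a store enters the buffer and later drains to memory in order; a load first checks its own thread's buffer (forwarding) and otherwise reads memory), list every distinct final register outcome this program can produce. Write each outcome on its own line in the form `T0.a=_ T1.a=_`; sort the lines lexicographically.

outcome vector order: (T0.a,T1.a)
|TSO outcomes| = 6

T0.a=0 T1.a=0
T0.a=0 T1.a=1
T0.a=0 T1.a=2
T0.a=2 T1.a=0
T0.a=2 T1.a=1
T0.a=2 T1.a=2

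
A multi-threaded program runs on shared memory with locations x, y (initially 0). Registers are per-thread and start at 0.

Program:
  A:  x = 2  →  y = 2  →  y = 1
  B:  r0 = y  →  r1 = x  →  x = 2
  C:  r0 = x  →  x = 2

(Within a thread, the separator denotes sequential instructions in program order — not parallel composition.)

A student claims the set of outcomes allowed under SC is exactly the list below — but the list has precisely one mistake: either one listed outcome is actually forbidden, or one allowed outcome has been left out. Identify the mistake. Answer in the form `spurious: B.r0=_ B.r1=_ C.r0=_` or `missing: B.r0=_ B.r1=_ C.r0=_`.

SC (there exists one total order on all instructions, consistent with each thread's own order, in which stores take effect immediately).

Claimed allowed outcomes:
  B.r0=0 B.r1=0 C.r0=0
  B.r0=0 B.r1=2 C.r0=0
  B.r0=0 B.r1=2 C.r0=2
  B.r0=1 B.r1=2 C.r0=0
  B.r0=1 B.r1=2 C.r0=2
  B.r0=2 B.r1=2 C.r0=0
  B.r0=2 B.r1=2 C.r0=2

outcome vector order: (B.r0,B.r1,C.r0)
[SC] allowed = {0/0/0 0/0/2 0/2/0 0/2/2 1/2/0 1/2/2 2/2/0 2/2/2}
SC∖claimed = {0/0/2}

missing: B.r0=0 B.r1=0 C.r0=2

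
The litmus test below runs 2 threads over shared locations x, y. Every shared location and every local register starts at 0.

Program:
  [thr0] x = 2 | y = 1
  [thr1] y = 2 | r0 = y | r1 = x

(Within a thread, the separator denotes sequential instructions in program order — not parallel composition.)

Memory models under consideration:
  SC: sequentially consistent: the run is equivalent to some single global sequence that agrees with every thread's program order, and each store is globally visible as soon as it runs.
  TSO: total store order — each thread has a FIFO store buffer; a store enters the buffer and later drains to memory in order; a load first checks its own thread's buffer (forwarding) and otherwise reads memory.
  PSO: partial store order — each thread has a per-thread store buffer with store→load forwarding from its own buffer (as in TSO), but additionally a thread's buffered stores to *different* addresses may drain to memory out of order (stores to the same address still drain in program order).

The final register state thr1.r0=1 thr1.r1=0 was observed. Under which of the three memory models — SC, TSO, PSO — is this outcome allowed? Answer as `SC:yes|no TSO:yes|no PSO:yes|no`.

SC:no TSO:no PSO:yes

outcome vector order: (thr1.r0,thr1.r1)
under SC → 12 20 22
under TSO → 12 20 22
under PSO → 10 12 20 22
target 10 ∈ {PSO}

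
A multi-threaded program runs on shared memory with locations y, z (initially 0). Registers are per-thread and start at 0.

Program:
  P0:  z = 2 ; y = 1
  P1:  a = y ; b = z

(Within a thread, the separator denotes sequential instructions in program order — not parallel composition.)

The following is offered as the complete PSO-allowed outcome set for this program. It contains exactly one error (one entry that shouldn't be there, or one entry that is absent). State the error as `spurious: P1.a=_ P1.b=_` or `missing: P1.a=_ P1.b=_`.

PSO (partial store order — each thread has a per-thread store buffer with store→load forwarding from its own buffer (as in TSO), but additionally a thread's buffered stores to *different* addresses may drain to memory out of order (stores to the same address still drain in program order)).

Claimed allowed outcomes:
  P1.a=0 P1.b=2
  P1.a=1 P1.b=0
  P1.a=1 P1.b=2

missing: P1.a=0 P1.b=0

outcome vector order: (P1.a,P1.b)
under PSO → <0 0>; <0 2>; <1 0>; <1 2>
PSO∖claimed = {<0 0>}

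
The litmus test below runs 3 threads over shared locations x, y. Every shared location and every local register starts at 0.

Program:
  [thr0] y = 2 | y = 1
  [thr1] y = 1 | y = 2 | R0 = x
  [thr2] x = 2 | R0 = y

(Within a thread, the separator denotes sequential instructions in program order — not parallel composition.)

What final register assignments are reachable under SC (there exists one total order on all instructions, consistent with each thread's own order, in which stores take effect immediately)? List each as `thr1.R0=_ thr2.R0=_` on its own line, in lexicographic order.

thr1.R0=0 thr2.R0=1
thr1.R0=0 thr2.R0=2
thr1.R0=2 thr2.R0=0
thr1.R0=2 thr2.R0=1
thr1.R0=2 thr2.R0=2

outcome vector order: (thr1.R0,thr2.R0)
|SC outcomes| = 5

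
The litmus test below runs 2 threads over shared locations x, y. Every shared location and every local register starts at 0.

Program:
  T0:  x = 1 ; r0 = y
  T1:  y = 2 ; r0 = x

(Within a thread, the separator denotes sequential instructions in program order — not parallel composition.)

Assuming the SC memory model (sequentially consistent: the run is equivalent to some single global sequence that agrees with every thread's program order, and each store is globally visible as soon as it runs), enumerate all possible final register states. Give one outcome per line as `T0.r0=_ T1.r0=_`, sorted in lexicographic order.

T0.r0=0 T1.r0=1
T0.r0=2 T1.r0=0
T0.r0=2 T1.r0=1

outcome vector order: (T0.r0,T1.r0)
|SC outcomes| = 3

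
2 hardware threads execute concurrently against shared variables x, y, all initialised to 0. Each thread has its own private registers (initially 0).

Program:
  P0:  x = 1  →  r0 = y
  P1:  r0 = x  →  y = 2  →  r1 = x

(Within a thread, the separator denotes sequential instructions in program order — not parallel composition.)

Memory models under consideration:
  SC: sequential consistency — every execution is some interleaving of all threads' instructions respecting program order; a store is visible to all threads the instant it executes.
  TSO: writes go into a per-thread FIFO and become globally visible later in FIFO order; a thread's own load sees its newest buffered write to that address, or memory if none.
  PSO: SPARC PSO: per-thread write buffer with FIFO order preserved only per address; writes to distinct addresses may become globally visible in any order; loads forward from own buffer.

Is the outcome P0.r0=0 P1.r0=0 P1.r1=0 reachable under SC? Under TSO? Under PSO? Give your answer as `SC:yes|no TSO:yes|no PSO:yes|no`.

outcome vector order: (P0.r0,P1.r0,P1.r1)
SC: 5 outcomes — {<0 0 1>, <0 1 1>, <2 0 0>, <2 0 1>, <2 1 1>}
TSO: 6 outcomes — {<0 0 0>, <0 0 1>, <0 1 1>, <2 0 0>, <2 0 1>, <2 1 1>}
PSO: 6 outcomes — {<0 0 0>, <0 0 1>, <0 1 1>, <2 0 0>, <2 0 1>, <2 1 1>}
target <0 0 0> ∈ {TSO,PSO}

SC:no TSO:yes PSO:yes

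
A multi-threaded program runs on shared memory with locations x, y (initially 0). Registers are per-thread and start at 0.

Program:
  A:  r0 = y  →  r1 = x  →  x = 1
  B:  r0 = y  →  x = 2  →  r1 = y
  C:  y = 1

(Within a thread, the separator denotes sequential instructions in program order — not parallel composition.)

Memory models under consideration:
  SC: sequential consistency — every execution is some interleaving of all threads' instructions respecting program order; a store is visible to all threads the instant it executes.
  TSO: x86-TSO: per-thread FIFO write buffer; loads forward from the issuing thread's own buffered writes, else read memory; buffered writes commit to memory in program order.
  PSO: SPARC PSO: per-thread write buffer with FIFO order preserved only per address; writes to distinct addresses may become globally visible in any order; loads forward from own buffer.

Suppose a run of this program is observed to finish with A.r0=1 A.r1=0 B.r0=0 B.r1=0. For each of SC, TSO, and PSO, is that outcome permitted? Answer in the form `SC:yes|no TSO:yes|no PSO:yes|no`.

SC:no TSO:yes PSO:yes

outcome vector order: (A.r0,A.r1,B.r0,B.r1)
under SC → (0,0,0,0) (0,0,0,1) (0,0,1,1) (0,2,0,0) (0,2,0,1) (0,2,1,1) (1,0,0,1) (1,0,1,1) (1,2,0,0) (1,2,0,1) (1,2,1,1)
under TSO → (0,0,0,0) (0,0,0,1) (0,0,1,1) (0,2,0,0) (0,2,0,1) (0,2,1,1) (1,0,0,0) (1,0,0,1) (1,0,1,1) (1,2,0,0) (1,2,0,1) (1,2,1,1)
under PSO → (0,0,0,0) (0,0,0,1) (0,0,1,1) (0,2,0,0) (0,2,0,1) (0,2,1,1) (1,0,0,0) (1,0,0,1) (1,0,1,1) (1,2,0,0) (1,2,0,1) (1,2,1,1)
target (1,0,0,0) ∈ {TSO,PSO}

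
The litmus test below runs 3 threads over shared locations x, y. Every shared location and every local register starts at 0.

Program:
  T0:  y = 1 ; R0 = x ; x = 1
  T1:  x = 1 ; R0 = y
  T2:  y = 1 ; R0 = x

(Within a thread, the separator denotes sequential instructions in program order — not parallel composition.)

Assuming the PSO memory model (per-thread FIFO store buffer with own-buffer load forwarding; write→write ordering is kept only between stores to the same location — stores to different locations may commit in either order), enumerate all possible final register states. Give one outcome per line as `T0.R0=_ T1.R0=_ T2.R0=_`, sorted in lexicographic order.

T0.R0=0 T1.R0=0 T2.R0=0
T0.R0=0 T1.R0=0 T2.R0=1
T0.R0=0 T1.R0=1 T2.R0=0
T0.R0=0 T1.R0=1 T2.R0=1
T0.R0=1 T1.R0=0 T2.R0=0
T0.R0=1 T1.R0=0 T2.R0=1
T0.R0=1 T1.R0=1 T2.R0=0
T0.R0=1 T1.R0=1 T2.R0=1

outcome vector order: (T0.R0,T1.R0,T2.R0)
|PSO outcomes| = 8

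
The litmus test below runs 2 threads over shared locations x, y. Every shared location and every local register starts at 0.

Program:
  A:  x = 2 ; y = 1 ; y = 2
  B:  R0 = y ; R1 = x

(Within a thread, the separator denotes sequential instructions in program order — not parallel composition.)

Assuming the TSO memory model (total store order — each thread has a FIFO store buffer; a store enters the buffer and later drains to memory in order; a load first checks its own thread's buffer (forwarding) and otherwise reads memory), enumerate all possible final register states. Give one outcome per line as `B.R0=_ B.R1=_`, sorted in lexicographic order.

outcome vector order: (B.R0,B.R1)
|TSO outcomes| = 4

B.R0=0 B.R1=0
B.R0=0 B.R1=2
B.R0=1 B.R1=2
B.R0=2 B.R1=2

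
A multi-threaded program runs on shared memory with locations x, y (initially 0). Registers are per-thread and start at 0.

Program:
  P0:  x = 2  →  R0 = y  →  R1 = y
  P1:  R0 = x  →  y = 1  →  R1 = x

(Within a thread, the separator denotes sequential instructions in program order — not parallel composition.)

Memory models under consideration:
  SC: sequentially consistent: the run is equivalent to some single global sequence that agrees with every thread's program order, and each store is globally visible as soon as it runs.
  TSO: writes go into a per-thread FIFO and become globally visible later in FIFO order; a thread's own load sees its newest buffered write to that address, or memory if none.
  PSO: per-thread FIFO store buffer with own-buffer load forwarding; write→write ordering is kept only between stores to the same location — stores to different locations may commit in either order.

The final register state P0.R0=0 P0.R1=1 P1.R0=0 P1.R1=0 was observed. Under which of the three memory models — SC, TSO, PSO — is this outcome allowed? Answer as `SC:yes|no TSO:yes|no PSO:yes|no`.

outcome vector order: (P0.R0,P0.R1,P1.R0,P1.R1)
[SC] allowed = {(0,0,0,2); (0,0,2,2); (0,1,0,2); (0,1,2,2); (1,1,0,0); (1,1,0,2); (1,1,2,2)}
[TSO] allowed = {(0,0,0,0); (0,0,0,2); (0,0,2,2); (0,1,0,0); (0,1,0,2); (0,1,2,2); (1,1,0,0); (1,1,0,2); (1,1,2,2)}
[PSO] allowed = {(0,0,0,0); (0,0,0,2); (0,0,2,2); (0,1,0,0); (0,1,0,2); (0,1,2,2); (1,1,0,0); (1,1,0,2); (1,1,2,2)}
target (0,1,0,0) ∈ {TSO,PSO}

SC:no TSO:yes PSO:yes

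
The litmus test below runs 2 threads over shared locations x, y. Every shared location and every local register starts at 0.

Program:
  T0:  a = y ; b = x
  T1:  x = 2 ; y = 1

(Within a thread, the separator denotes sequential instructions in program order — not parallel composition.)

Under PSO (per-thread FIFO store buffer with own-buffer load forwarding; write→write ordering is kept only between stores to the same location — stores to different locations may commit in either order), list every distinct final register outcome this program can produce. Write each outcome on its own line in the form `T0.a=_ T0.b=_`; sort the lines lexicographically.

outcome vector order: (T0.a,T0.b)
|PSO outcomes| = 4

T0.a=0 T0.b=0
T0.a=0 T0.b=2
T0.a=1 T0.b=0
T0.a=1 T0.b=2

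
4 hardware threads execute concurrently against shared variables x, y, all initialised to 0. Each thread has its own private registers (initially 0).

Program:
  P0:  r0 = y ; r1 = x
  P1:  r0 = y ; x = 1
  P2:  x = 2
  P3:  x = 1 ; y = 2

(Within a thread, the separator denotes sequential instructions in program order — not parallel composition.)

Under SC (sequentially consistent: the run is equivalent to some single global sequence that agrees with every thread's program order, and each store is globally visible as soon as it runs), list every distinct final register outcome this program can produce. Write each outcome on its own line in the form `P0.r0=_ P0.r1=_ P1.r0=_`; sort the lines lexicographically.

outcome vector order: (P0.r0,P0.r1,P1.r0)
|SC outcomes| = 10

P0.r0=0 P0.r1=0 P1.r0=0
P0.r0=0 P0.r1=0 P1.r0=2
P0.r0=0 P0.r1=1 P1.r0=0
P0.r0=0 P0.r1=1 P1.r0=2
P0.r0=0 P0.r1=2 P1.r0=0
P0.r0=0 P0.r1=2 P1.r0=2
P0.r0=2 P0.r1=1 P1.r0=0
P0.r0=2 P0.r1=1 P1.r0=2
P0.r0=2 P0.r1=2 P1.r0=0
P0.r0=2 P0.r1=2 P1.r0=2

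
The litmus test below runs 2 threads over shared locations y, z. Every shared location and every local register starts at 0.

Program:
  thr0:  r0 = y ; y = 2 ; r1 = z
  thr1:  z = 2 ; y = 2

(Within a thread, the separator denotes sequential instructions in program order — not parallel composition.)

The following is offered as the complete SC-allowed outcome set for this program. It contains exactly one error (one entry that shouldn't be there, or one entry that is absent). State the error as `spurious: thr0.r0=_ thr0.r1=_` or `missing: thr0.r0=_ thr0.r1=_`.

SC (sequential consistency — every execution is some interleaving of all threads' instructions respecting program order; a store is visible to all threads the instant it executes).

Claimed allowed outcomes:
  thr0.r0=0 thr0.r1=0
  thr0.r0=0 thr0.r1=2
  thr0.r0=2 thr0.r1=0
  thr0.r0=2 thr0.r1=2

spurious: thr0.r0=2 thr0.r1=0

outcome vector order: (thr0.r0,thr0.r1)
SC: 3 outcomes — {<0 0>, <0 2>, <2 2>}
claimed∖SC = {<2 0>}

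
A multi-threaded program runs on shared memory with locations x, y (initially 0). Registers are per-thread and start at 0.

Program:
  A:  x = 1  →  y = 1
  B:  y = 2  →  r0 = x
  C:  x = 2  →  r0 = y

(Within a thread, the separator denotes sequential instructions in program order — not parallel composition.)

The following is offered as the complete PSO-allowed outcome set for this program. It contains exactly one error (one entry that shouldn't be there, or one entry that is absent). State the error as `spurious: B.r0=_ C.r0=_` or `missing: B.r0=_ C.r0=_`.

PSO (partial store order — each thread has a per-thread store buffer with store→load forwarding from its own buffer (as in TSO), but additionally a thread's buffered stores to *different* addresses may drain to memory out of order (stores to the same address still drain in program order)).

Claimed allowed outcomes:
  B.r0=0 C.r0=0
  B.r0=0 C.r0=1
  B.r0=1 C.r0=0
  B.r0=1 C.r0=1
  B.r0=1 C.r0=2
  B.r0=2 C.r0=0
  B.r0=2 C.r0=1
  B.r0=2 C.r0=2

outcome vector order: (B.r0,C.r0)
under PSO → <0 0> <0 1> <0 2> <1 0> <1 1> <1 2> <2 0> <2 1> <2 2>
PSO∖claimed = {<0 2>}

missing: B.r0=0 C.r0=2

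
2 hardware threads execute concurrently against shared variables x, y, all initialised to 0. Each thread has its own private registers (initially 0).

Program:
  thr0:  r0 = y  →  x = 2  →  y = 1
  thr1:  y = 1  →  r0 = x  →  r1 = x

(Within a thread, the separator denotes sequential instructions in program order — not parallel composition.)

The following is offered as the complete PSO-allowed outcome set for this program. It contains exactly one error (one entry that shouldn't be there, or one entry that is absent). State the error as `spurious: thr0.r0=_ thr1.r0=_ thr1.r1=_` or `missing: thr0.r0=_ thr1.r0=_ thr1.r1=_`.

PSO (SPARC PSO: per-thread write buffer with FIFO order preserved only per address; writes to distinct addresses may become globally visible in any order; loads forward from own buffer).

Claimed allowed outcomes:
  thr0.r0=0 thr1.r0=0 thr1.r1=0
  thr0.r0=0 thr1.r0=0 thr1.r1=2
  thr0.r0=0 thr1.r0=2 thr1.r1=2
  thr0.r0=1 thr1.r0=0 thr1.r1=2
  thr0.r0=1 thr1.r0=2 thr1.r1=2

outcome vector order: (thr0.r0,thr1.r0,thr1.r1)
PSO (6): 0/0/0; 0/0/2; 0/2/2; 1/0/0; 1/0/2; 1/2/2
PSO∖claimed = {1/0/0}

missing: thr0.r0=1 thr1.r0=0 thr1.r1=0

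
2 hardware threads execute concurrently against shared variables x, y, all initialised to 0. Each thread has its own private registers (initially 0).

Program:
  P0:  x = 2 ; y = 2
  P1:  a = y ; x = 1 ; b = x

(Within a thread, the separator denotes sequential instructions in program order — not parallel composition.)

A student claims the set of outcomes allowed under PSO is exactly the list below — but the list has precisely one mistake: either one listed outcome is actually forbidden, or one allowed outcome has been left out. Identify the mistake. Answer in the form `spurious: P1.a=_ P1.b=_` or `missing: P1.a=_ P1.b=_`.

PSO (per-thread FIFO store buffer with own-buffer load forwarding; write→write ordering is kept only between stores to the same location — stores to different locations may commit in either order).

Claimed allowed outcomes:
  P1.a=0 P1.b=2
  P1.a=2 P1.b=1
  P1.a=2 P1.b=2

missing: P1.a=0 P1.b=1

outcome vector order: (P1.a,P1.b)
[PSO] allowed = {(0,1); (0,2); (2,1); (2,2)}
PSO∖claimed = {(0,1)}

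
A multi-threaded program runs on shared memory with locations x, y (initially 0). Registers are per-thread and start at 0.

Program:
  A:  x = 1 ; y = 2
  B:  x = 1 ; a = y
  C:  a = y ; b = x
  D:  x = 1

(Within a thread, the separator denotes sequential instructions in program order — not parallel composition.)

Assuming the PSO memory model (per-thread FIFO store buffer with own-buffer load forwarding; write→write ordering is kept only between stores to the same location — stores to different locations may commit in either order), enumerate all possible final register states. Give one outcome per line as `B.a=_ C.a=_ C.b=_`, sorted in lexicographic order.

B.a=0 C.a=0 C.b=0
B.a=0 C.a=0 C.b=1
B.a=0 C.a=2 C.b=0
B.a=0 C.a=2 C.b=1
B.a=2 C.a=0 C.b=0
B.a=2 C.a=0 C.b=1
B.a=2 C.a=2 C.b=0
B.a=2 C.a=2 C.b=1

outcome vector order: (B.a,C.a,C.b)
|PSO outcomes| = 8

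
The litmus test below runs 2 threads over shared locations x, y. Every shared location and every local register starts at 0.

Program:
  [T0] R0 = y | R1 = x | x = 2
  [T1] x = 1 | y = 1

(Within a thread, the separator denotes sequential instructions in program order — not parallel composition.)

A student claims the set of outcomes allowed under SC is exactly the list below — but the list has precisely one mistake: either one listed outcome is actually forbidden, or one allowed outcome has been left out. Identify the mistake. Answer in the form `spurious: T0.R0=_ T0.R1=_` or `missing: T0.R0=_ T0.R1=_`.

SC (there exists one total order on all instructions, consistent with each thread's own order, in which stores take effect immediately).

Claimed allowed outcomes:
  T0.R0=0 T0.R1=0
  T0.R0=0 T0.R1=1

missing: T0.R0=1 T0.R1=1

outcome vector order: (T0.R0,T0.R1)
SC: 3 outcomes — {0/0, 0/1, 1/1}
SC∖claimed = {1/1}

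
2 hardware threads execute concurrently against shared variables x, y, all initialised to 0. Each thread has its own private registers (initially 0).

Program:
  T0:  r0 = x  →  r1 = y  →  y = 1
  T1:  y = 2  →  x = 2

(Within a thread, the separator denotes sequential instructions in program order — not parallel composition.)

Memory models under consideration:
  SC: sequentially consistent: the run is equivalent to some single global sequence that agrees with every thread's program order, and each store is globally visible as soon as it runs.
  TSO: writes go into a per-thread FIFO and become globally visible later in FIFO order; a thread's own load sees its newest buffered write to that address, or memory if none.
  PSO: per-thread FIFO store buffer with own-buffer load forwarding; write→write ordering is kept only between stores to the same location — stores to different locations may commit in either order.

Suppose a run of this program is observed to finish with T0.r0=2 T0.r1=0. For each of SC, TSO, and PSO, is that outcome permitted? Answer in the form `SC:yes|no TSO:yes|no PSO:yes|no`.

SC:no TSO:no PSO:yes

outcome vector order: (T0.r0,T0.r1)
[SC] allowed = {<0 0> <0 2> <2 2>}
[TSO] allowed = {<0 0> <0 2> <2 2>}
[PSO] allowed = {<0 0> <0 2> <2 0> <2 2>}
target <2 0> ∈ {PSO}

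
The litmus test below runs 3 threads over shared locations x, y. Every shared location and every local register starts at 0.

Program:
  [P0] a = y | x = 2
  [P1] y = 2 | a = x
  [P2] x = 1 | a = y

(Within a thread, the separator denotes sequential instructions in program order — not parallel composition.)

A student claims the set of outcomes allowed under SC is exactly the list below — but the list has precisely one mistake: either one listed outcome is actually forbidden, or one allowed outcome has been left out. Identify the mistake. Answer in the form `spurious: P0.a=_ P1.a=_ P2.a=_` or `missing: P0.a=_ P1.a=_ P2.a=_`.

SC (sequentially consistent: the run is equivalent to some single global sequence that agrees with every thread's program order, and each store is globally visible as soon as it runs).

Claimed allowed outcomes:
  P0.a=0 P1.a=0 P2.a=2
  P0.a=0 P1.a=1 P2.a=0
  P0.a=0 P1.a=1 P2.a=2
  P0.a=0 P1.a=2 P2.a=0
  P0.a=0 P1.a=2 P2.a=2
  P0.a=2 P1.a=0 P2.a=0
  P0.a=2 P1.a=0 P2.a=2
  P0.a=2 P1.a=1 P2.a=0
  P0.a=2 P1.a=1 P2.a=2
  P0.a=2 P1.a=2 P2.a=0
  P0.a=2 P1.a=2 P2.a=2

outcome vector order: (P0.a,P1.a,P2.a)
[SC] allowed = {0/0/2, 0/1/0, 0/1/2, 0/2/0, 0/2/2, 2/0/2, 2/1/0, 2/1/2, 2/2/0, 2/2/2}
claimed∖SC = {2/0/0}

spurious: P0.a=2 P1.a=0 P2.a=0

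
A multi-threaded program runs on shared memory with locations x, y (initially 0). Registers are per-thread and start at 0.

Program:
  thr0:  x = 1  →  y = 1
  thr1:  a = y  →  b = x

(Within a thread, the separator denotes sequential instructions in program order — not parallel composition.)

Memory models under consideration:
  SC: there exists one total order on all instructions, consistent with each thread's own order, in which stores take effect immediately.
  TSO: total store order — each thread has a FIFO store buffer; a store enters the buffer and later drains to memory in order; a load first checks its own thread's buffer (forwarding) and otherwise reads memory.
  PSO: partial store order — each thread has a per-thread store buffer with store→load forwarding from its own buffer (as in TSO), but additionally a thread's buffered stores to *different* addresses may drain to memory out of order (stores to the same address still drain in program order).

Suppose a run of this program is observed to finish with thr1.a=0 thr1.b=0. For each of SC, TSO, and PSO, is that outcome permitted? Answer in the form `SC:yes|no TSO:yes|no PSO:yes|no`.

SC:yes TSO:yes PSO:yes

outcome vector order: (thr1.a,thr1.b)
SC: 3 outcomes — {<0 0>, <0 1>, <1 1>}
TSO: 3 outcomes — {<0 0>, <0 1>, <1 1>}
PSO: 4 outcomes — {<0 0>, <0 1>, <1 0>, <1 1>}
target <0 0> ∈ {SC,TSO,PSO}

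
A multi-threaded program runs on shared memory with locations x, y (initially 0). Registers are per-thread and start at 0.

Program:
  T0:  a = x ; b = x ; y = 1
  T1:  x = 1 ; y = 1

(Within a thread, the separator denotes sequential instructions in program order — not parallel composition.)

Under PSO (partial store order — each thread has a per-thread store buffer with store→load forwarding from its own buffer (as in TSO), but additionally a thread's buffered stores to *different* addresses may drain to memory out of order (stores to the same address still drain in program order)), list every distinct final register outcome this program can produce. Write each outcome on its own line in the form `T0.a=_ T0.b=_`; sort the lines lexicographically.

T0.a=0 T0.b=0
T0.a=0 T0.b=1
T0.a=1 T0.b=1

outcome vector order: (T0.a,T0.b)
|PSO outcomes| = 3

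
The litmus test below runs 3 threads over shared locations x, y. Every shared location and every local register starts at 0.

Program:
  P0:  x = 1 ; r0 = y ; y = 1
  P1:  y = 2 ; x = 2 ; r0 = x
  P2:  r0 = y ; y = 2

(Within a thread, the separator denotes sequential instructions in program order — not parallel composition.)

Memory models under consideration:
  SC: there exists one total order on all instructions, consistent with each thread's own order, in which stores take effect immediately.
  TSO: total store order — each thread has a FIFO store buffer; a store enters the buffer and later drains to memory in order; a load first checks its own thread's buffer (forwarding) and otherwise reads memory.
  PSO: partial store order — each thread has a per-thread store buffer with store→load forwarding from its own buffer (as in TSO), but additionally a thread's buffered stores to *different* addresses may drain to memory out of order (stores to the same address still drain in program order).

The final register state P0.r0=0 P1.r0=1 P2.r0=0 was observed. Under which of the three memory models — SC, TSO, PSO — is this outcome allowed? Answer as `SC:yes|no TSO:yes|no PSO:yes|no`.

outcome vector order: (P0.r0,P1.r0,P2.r0)
SC (9): (0,2,0); (0,2,1); (0,2,2); (2,1,0); (2,1,1); (2,1,2); (2,2,0); (2,2,1); (2,2,2)
TSO (12): (0,1,0); (0,1,1); (0,1,2); (0,2,0); (0,2,1); (0,2,2); (2,1,0); (2,1,1); (2,1,2); (2,2,0); (2,2,1); (2,2,2)
PSO (12): (0,1,0); (0,1,1); (0,1,2); (0,2,0); (0,2,1); (0,2,2); (2,1,0); (2,1,1); (2,1,2); (2,2,0); (2,2,1); (2,2,2)
target (0,1,0) ∈ {TSO,PSO}

SC:no TSO:yes PSO:yes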